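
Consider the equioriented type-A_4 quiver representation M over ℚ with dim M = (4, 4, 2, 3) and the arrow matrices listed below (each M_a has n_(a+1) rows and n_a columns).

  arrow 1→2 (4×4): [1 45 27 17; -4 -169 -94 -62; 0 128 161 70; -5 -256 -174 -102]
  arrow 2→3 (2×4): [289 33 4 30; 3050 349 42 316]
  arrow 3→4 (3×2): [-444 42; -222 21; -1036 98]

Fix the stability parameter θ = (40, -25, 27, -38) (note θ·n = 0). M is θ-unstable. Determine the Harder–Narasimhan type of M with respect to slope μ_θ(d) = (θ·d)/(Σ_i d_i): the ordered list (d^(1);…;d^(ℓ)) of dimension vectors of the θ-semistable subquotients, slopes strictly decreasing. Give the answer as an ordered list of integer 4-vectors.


Barcode: M ≅ I[1,2]^2, I[1,3], I[1,4], I[4,4]^2. HN layers by μ_θ (4 steps, strictly decreasing):
  μ^(1)=27; μ^(2)=15/2; μ^(3)=1; μ^(4)=-38

((0, 0, 1, 0); (3, 3, 0, 0); (1, 1, 1, 1); (0, 0, 0, 2))


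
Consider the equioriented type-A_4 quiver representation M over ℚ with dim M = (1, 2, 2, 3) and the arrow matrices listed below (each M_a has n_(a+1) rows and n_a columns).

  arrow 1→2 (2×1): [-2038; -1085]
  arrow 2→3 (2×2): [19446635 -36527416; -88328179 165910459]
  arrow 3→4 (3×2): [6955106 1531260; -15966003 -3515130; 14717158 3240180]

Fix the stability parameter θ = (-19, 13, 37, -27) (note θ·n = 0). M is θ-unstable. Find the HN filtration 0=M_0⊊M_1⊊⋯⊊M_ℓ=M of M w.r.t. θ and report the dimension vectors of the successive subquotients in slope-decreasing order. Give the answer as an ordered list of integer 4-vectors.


Barcode: M ≅ I[1,3], I[2,4], I[4,4]^2. HN layers by μ_θ (5 steps, strictly decreasing):
  μ^(1)=37; μ^(2)=13; μ^(3)=23/3; μ^(4)=-19; μ^(5)=-27

((0, 0, 1, 0); (0, 1, 0, 0); (0, 1, 1, 1); (1, 0, 0, 0); (0, 0, 0, 2))


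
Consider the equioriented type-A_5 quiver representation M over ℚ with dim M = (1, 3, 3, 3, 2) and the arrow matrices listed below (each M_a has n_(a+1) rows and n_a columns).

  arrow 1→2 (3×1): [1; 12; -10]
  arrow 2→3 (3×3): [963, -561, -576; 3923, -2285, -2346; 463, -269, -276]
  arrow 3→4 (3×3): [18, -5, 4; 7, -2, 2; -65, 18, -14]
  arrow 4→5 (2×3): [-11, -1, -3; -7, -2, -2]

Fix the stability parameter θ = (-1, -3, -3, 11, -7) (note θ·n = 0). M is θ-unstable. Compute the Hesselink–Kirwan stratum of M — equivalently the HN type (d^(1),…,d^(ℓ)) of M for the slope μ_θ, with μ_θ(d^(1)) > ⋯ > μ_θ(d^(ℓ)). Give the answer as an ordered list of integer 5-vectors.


Via rank(M_{q-1}∘⋯∘M_p): M ≅ I[1,5], I[2,2], I[2,4], I[3,3], I[4,5].
μ_θ-semistable layers: μ^(1)=11; μ^(2)=2; μ^(3)=-7/3; μ^(4)=-3

((0, 0, 0, 1, 0); (0, 0, 0, 2, 2); (1, 1, 1, 0, 0); (0, 2, 2, 0, 0))


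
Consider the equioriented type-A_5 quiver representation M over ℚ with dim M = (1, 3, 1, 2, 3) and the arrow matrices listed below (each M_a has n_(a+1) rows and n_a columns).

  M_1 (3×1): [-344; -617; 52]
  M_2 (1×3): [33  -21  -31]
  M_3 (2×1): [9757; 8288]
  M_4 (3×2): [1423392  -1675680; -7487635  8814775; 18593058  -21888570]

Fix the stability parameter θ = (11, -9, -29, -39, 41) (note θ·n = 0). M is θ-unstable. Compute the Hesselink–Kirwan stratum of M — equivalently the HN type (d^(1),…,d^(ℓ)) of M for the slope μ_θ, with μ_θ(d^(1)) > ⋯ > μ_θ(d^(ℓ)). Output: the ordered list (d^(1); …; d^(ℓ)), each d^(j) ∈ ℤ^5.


Via rank(M_{q-1}∘⋯∘M_p): M ≅ I[1,5], I[2,2]^2, I[4,4], I[5,5]^2.
μ_θ-semistable layers: μ^(1)=41; μ^(2)=-9; μ^(3)=-33/2; μ^(4)=-39

((0, 0, 0, 0, 3); (0, 2, 0, 0, 0); (1, 1, 1, 1, 0); (0, 0, 0, 1, 0))


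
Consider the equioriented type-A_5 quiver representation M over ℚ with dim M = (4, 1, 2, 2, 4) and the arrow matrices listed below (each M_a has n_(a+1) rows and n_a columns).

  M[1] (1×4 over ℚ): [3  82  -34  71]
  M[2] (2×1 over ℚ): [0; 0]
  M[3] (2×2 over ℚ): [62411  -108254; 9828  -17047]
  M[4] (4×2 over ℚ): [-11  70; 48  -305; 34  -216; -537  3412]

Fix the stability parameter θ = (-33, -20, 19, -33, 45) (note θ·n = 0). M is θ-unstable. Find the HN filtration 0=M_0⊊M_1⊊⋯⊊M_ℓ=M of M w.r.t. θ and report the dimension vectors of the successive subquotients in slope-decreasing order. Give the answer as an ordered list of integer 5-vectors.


Via rank(M_{q-1}∘⋯∘M_p): M ≅ I[1,1]^3, I[1,2], I[3,5]^2, I[5,5]^2.
μ_θ-semistable layers: μ^(1)=45; μ^(2)=-7; μ^(3)=-20; μ^(4)=-33

((0, 0, 0, 0, 4); (0, 0, 2, 2, 0); (0, 1, 0, 0, 0); (4, 0, 0, 0, 0))


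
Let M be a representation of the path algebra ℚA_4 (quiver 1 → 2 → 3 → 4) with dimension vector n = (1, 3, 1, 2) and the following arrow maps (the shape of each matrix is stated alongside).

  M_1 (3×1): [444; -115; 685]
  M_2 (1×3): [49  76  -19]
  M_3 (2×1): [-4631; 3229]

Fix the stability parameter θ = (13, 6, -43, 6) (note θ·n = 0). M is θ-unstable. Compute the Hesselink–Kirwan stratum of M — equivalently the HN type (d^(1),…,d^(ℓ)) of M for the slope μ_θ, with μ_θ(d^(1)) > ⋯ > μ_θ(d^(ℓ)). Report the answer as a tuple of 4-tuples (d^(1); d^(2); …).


Interval decomposition of M: I[1,4], I[2,2]^2, I[4,4].
HN type (ℓ=2): μ^(1)=6; μ^(2)=-8

((0, 2, 0, 2); (1, 1, 1, 0))


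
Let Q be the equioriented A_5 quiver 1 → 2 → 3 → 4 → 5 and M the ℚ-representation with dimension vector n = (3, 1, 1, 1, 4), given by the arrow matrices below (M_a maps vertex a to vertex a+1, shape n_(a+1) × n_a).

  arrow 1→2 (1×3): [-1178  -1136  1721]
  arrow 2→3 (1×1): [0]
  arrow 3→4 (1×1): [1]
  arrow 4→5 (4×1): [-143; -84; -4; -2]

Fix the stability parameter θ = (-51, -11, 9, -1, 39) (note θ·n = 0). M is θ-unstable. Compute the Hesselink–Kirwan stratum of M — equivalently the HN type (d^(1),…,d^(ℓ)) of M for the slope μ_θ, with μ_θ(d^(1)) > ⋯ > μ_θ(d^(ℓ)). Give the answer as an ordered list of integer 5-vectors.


Interval decomposition of M: I[1,1]^2, I[1,2], I[3,5], I[5,5]^3.
HN type (ℓ=4): μ^(1)=39; μ^(2)=4; μ^(3)=-11; μ^(4)=-51

((0, 0, 0, 0, 4); (0, 0, 1, 1, 0); (0, 1, 0, 0, 0); (3, 0, 0, 0, 0))


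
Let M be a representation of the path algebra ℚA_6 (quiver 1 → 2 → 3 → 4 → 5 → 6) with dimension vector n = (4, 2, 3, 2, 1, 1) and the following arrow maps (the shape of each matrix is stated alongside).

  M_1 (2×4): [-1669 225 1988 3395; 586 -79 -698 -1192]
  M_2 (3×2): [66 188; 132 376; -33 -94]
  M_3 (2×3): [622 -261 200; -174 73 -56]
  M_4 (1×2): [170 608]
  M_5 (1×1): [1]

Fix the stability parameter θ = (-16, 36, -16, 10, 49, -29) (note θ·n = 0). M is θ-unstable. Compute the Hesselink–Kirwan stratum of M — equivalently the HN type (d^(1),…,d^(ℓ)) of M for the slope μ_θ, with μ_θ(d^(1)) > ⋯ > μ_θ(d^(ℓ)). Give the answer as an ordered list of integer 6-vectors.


Interval decomposition of M: I[1,1]^2, I[1,2], I[1,3], I[3,4], I[3,6].
HN type (ℓ=3): μ^(1)=36; μ^(2)=10; μ^(3)=-16

((0, 1, 0, 0, 0, 0); (0, 1, 1, 2, 1, 1); (4, 0, 2, 0, 0, 0))


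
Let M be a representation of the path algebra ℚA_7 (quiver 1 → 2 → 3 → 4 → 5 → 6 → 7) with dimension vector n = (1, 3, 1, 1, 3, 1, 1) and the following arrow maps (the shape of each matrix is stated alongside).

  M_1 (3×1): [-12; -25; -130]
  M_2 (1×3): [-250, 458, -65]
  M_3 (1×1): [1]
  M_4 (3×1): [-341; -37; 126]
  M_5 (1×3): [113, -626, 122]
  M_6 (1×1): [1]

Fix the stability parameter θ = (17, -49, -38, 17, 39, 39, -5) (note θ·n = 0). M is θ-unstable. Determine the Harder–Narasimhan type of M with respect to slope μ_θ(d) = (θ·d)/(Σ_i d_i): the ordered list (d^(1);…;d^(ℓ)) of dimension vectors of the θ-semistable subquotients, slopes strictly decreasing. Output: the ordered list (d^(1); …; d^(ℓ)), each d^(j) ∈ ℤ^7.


Interval decomposition of M: I[1,2], I[2,2], I[2,7], I[5,5]^2.
HN type (ℓ=6): μ^(1)=39; μ^(2)=73/3; μ^(3)=17; μ^(4)=-16; μ^(5)=-38; μ^(6)=-49

((0, 0, 0, 0, 2, 0, 0); (0, 0, 0, 0, 1, 1, 1); (0, 0, 0, 1, 0, 0, 0); (1, 1, 0, 0, 0, 0, 0); (0, 0, 1, 0, 0, 0, 0); (0, 2, 0, 0, 0, 0, 0))


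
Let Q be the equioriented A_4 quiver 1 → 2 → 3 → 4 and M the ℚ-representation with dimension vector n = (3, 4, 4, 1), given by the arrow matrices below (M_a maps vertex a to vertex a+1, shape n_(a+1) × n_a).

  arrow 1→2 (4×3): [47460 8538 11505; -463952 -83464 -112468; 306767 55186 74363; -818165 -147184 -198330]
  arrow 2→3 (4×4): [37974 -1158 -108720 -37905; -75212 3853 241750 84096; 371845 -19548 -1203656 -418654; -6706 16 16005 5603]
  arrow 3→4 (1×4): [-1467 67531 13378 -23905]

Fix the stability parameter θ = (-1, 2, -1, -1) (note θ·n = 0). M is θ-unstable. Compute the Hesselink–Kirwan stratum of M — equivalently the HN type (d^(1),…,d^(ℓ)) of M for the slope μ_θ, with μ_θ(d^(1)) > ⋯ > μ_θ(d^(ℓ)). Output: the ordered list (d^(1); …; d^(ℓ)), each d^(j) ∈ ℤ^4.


Interval decomposition of M: I[1,1], I[1,3], I[1,4], I[2,3]^2.
HN type (ℓ=3): μ^(1)=1/2; μ^(2)=0; μ^(3)=-1

((0, 3, 3, 0); (0, 1, 1, 1); (3, 0, 0, 0))


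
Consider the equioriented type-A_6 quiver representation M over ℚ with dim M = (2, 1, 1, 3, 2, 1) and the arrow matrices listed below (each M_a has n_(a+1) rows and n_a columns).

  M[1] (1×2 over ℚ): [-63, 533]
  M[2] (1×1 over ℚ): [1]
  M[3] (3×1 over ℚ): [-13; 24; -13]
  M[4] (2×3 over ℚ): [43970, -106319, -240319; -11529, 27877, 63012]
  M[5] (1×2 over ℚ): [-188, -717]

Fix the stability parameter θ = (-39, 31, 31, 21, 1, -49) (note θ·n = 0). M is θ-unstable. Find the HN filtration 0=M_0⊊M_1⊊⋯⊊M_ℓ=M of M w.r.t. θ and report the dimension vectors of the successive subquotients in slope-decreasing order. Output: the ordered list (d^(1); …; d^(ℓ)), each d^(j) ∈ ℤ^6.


Barcode: M ≅ I[1,1], I[1,6], I[4,4], I[4,5]. HN layers by μ_θ (4 steps, strictly decreasing):
  μ^(1)=21; μ^(2)=11; μ^(3)=7; μ^(4)=-39

((0, 0, 0, 1, 0, 0); (0, 0, 0, 1, 1, 0); (0, 1, 1, 1, 1, 1); (2, 0, 0, 0, 0, 0))


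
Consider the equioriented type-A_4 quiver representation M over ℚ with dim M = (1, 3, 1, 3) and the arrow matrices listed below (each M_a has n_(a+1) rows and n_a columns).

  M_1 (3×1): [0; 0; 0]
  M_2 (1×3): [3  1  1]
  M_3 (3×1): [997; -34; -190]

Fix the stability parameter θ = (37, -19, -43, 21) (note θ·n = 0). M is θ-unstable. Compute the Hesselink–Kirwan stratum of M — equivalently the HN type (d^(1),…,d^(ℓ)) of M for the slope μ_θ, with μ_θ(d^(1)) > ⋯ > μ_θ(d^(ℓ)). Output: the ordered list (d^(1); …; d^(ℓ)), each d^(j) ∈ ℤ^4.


Barcode: M ≅ I[1,1], I[2,2]^2, I[2,4], I[4,4]^2. HN layers by μ_θ (4 steps, strictly decreasing):
  μ^(1)=37; μ^(2)=21; μ^(3)=-19; μ^(4)=-31

((1, 0, 0, 0); (0, 0, 0, 3); (0, 2, 0, 0); (0, 1, 1, 0))


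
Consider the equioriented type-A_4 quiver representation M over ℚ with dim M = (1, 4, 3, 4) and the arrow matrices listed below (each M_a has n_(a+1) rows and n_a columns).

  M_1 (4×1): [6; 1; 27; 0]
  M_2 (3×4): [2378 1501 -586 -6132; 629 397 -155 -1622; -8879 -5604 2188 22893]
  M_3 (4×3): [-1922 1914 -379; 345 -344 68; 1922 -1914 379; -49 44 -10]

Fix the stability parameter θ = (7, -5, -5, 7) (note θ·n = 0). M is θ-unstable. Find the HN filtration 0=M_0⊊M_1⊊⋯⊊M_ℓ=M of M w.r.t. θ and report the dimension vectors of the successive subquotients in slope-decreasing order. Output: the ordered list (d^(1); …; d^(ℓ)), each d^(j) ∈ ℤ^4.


Barcode: M ≅ I[1,4], I[2,2], I[2,3], I[2,4], I[4,4]^2. HN layers by μ_θ (3 steps, strictly decreasing):
  μ^(1)=7; μ^(2)=-1; μ^(3)=-5

((0, 0, 0, 4); (1, 1, 1, 0); (0, 3, 2, 0))


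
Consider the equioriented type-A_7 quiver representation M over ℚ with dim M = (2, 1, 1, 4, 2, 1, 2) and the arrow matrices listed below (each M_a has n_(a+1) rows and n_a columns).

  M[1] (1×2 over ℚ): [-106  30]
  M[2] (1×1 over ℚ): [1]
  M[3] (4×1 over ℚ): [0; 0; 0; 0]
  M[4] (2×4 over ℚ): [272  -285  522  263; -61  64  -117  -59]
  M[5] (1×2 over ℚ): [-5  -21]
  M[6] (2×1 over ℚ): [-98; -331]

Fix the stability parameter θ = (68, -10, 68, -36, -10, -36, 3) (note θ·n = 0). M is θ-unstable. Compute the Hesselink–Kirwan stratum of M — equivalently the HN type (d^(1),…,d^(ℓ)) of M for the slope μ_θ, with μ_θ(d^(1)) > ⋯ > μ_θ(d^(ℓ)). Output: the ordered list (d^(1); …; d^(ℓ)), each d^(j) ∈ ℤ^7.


Via rank(M_{q-1}∘⋯∘M_p): M ≅ I[1,1], I[1,3], I[4,4]^2, I[4,5], I[4,7], I[7,7].
μ_θ-semistable layers: μ^(1)=68; μ^(2)=29; μ^(3)=3; μ^(4)=-10; μ^(5)=-23; μ^(6)=-36

((1, 0, 1, 0, 0, 0, 0); (1, 1, 0, 0, 0, 0, 0); (0, 0, 0, 0, 0, 0, 2); (0, 0, 0, 0, 1, 0, 0); (0, 0, 0, 0, 1, 1, 0); (0, 0, 0, 4, 0, 0, 0))


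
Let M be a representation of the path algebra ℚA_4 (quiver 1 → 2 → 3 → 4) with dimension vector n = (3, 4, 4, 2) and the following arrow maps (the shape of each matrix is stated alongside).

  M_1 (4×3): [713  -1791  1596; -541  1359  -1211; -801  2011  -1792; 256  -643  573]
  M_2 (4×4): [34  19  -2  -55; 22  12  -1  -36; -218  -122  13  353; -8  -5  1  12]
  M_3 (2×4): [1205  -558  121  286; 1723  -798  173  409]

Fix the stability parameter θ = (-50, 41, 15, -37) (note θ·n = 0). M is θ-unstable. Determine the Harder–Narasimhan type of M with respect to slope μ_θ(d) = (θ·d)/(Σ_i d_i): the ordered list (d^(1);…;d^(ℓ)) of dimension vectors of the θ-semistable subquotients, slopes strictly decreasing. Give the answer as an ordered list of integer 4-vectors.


Barcode: M ≅ I[1,3]^2, I[1,4], I[2,2], I[3,4]. HN layers by μ_θ (5 steps, strictly decreasing):
  μ^(1)=41; μ^(2)=28; μ^(3)=19/3; μ^(4)=-11; μ^(5)=-50

((0, 1, 0, 0); (0, 2, 2, 0); (0, 1, 1, 1); (0, 0, 1, 1); (3, 0, 0, 0))


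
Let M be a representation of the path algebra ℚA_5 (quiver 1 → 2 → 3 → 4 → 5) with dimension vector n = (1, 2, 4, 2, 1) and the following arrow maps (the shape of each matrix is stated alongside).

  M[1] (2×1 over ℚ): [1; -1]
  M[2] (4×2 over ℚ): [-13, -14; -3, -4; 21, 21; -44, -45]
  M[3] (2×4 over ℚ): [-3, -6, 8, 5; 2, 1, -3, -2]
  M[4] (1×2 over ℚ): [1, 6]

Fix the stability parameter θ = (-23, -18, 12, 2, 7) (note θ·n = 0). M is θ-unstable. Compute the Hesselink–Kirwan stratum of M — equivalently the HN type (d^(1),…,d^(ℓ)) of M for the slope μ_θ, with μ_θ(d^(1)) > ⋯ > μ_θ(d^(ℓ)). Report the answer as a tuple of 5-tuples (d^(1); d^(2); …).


Via rank(M_{q-1}∘⋯∘M_p): M ≅ I[1,5], I[2,4], I[3,3]^2.
μ_θ-semistable layers: μ^(1)=12; μ^(2)=7; μ^(3)=-18; μ^(4)=-23

((0, 0, 2, 0, 0); (0, 0, 2, 2, 1); (0, 2, 0, 0, 0); (1, 0, 0, 0, 0))


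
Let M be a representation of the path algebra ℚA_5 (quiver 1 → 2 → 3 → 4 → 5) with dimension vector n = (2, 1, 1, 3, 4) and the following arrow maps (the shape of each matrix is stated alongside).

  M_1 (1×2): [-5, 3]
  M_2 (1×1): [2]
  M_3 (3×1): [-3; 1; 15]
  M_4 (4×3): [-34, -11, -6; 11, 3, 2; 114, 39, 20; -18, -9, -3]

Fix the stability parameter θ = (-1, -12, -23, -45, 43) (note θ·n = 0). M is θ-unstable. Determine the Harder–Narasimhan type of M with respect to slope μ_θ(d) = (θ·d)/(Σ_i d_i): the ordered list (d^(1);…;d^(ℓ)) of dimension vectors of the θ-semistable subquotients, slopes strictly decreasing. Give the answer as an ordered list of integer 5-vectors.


Interval decomposition of M: I[1,1], I[1,5], I[4,5]^2, I[5,5].
HN type (ℓ=4): μ^(1)=43; μ^(2)=-1; μ^(3)=-81/4; μ^(4)=-45

((0, 0, 0, 0, 4); (1, 0, 0, 0, 0); (1, 1, 1, 1, 0); (0, 0, 0, 2, 0))


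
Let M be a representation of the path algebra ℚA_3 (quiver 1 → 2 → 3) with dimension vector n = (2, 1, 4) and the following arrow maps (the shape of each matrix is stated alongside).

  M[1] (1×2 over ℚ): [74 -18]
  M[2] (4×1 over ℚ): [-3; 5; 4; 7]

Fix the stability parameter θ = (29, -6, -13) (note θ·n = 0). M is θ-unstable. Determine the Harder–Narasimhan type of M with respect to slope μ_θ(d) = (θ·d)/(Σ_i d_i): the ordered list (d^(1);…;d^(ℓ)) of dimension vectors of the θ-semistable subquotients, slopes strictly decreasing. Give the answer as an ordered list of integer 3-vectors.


Via rank(M_{q-1}∘⋯∘M_p): M ≅ I[1,1], I[1,3], I[3,3]^3.
μ_θ-semistable layers: μ^(1)=29; μ^(2)=10/3; μ^(3)=-13

((1, 0, 0); (1, 1, 1); (0, 0, 3))


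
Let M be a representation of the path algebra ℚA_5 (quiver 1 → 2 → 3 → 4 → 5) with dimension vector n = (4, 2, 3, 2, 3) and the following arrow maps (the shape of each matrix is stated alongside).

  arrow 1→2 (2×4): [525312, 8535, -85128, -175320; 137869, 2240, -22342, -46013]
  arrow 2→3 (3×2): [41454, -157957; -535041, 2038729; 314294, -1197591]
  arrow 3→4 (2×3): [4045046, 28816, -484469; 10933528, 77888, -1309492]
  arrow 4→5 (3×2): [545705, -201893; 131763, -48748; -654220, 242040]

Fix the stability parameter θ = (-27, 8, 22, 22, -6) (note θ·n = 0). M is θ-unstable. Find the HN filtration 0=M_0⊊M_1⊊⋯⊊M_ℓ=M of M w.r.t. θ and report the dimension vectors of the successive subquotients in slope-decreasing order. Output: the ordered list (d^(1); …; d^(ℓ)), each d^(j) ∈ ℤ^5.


Barcode: M ≅ I[1,1]^2, I[1,3], I[1,5], I[3,3], I[4,5], I[5,5]. HN layers by μ_θ (5 steps, strictly decreasing):
  μ^(1)=22; μ^(2)=38/3; μ^(3)=8; μ^(4)=-6; μ^(5)=-27

((0, 0, 2, 0, 0); (0, 0, 1, 1, 1); (0, 2, 0, 1, 1); (0, 0, 0, 0, 1); (4, 0, 0, 0, 0))


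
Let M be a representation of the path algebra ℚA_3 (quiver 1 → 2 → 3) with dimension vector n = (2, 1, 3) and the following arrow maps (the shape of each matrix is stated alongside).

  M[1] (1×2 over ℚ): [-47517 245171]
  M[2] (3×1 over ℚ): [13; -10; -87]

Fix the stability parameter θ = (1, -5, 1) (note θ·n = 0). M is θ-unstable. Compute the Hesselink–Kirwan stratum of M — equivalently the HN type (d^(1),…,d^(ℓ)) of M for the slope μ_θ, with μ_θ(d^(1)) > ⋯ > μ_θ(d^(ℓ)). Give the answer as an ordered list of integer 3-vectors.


Barcode: M ≅ I[1,1], I[1,3], I[3,3]^2. HN layers by μ_θ (2 steps, strictly decreasing):
  μ^(1)=1; μ^(2)=-2

((1, 0, 3); (1, 1, 0))


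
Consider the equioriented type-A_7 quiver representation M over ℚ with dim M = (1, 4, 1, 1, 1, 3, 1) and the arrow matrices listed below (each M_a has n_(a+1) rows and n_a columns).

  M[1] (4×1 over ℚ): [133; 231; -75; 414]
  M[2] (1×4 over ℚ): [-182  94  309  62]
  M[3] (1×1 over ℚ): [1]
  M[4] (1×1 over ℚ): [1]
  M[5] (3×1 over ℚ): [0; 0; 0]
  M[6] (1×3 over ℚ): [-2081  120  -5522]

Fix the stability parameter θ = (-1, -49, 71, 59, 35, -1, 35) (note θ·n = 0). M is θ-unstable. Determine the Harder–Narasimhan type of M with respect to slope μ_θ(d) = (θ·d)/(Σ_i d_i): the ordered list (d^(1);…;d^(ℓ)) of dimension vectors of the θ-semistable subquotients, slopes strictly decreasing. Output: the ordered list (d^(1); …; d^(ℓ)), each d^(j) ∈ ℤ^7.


Barcode: M ≅ I[1,5], I[2,2]^3, I[6,6]^2, I[6,7]. HN layers by μ_θ (5 steps, strictly decreasing):
  μ^(1)=55; μ^(2)=35; μ^(3)=-1; μ^(4)=-25; μ^(5)=-49

((0, 0, 1, 1, 1, 0, 0); (0, 0, 0, 0, 0, 0, 1); (0, 0, 0, 0, 0, 3, 0); (1, 1, 0, 0, 0, 0, 0); (0, 3, 0, 0, 0, 0, 0))


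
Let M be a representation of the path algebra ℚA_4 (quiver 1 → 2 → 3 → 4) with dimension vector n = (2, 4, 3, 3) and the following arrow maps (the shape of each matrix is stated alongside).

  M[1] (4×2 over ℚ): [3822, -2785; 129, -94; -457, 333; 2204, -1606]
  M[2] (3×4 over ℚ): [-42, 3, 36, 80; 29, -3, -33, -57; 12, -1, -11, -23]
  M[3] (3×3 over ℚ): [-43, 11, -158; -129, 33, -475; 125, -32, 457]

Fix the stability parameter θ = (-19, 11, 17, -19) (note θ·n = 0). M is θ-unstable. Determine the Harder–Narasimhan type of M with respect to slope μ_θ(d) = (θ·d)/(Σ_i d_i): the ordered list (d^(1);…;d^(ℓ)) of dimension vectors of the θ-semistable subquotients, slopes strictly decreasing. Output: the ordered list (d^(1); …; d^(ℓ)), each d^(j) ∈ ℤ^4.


Barcode: M ≅ I[1,4]^2, I[2,2], I[2,4]. HN layers by μ_θ (3 steps, strictly decreasing):
  μ^(1)=11; μ^(2)=3; μ^(3)=-19

((0, 1, 0, 0); (0, 3, 3, 3); (2, 0, 0, 0))


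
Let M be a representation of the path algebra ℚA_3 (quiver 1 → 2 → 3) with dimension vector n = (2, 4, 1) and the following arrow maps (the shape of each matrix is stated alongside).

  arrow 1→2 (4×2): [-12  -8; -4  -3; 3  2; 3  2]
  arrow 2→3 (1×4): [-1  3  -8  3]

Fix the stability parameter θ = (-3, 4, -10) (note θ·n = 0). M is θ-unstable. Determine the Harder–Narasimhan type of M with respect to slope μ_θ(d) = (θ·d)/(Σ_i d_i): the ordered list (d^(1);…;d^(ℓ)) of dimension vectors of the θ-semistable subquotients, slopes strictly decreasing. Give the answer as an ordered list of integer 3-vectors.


Interval decomposition of M: I[1,2], I[1,3], I[2,2]^2.
HN type (ℓ=2): μ^(1)=4; μ^(2)=-3

((0, 3, 0); (2, 1, 1))


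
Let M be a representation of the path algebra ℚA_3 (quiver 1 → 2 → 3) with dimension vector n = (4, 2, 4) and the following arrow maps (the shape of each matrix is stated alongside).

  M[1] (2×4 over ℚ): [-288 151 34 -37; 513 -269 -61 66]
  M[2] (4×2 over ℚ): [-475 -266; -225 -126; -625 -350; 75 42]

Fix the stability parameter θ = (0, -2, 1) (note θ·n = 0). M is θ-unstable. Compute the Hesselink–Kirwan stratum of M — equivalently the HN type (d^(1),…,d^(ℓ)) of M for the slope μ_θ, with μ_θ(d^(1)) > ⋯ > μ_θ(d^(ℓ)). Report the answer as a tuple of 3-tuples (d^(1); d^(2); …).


Interval decomposition of M: I[1,1]^2, I[1,2], I[1,3], I[3,3]^3.
HN type (ℓ=3): μ^(1)=1; μ^(2)=0; μ^(3)=-1

((0, 0, 4); (2, 0, 0); (2, 2, 0))


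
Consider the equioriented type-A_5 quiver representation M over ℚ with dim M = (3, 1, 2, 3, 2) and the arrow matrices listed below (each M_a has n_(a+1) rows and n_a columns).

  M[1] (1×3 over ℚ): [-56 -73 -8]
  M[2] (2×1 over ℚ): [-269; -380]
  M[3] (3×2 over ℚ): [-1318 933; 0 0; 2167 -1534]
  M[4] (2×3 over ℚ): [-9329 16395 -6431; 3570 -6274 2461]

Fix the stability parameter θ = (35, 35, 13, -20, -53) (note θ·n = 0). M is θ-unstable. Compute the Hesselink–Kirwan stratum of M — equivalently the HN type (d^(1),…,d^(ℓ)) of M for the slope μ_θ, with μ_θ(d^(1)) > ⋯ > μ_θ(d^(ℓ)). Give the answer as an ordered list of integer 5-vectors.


Interval decomposition of M: I[1,1]^2, I[1,5], I[3,5], I[4,4].
HN type (ℓ=3): μ^(1)=35; μ^(2)=2; μ^(3)=-20

((2, 0, 0, 0, 0); (1, 1, 1, 1, 1); (0, 0, 1, 2, 1))


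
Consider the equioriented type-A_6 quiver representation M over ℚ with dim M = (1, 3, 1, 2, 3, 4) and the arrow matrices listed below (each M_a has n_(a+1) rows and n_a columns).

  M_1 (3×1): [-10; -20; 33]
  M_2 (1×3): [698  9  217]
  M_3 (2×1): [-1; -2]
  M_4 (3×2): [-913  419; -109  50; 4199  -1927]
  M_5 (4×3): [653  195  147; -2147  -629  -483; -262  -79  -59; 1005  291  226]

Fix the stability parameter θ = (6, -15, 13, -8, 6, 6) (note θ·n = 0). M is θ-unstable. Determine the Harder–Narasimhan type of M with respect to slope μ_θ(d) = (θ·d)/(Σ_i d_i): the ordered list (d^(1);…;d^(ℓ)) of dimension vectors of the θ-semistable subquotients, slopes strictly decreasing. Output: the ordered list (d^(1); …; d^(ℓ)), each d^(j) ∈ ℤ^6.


Interval decomposition of M: I[1,6], I[2,2]^2, I[4,6], I[5,6], I[6,6].
HN type (ℓ=5): μ^(1)=6; μ^(2)=5/2; μ^(3)=-9/2; μ^(4)=-8; μ^(5)=-15

((0, 0, 0, 0, 3, 4); (0, 0, 1, 1, 0, 0); (1, 1, 0, 0, 0, 0); (0, 0, 0, 1, 0, 0); (0, 2, 0, 0, 0, 0))


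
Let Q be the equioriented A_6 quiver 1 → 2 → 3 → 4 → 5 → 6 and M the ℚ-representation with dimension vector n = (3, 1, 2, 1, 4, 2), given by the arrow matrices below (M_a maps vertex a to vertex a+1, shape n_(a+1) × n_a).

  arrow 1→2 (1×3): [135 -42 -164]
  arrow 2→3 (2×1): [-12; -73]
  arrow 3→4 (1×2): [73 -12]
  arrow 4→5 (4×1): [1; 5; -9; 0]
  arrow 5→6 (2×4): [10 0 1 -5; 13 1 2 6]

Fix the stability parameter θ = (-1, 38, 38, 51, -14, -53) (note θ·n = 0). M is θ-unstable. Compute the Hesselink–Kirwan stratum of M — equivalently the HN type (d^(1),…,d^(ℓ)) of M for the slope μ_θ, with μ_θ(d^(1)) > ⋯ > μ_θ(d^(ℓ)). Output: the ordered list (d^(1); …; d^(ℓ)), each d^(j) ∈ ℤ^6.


Interval decomposition of M: I[1,1]^2, I[1,3], I[3,6], I[5,5]^2, I[5,6].
HN type (ℓ=5): μ^(1)=38; μ^(2)=11/2; μ^(3)=-1; μ^(4)=-14; μ^(5)=-67/2

((0, 1, 1, 0, 0, 0); (0, 0, 1, 1, 1, 1); (3, 0, 0, 0, 0, 0); (0, 0, 0, 0, 2, 0); (0, 0, 0, 0, 1, 1))


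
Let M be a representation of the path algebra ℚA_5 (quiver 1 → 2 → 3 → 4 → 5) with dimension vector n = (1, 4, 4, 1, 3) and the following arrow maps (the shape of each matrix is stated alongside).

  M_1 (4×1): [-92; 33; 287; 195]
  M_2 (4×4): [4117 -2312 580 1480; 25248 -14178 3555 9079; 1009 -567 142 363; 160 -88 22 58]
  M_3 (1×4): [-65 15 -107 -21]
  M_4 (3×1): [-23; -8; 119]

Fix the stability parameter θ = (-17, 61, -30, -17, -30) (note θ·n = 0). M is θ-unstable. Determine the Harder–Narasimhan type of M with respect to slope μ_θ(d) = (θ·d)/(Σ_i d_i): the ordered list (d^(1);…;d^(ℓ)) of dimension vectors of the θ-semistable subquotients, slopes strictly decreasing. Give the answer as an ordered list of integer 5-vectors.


Via rank(M_{q-1}∘⋯∘M_p): M ≅ I[1,2], I[2,3]^2, I[2,5], I[3,3], I[5,5]^2.
μ_θ-semistable layers: μ^(1)=61; μ^(2)=31/2; μ^(3)=-4; μ^(4)=-17; μ^(5)=-30

((0, 1, 0, 0, 0); (0, 2, 2, 0, 0); (0, 1, 1, 1, 1); (1, 0, 0, 0, 0); (0, 0, 1, 0, 2))


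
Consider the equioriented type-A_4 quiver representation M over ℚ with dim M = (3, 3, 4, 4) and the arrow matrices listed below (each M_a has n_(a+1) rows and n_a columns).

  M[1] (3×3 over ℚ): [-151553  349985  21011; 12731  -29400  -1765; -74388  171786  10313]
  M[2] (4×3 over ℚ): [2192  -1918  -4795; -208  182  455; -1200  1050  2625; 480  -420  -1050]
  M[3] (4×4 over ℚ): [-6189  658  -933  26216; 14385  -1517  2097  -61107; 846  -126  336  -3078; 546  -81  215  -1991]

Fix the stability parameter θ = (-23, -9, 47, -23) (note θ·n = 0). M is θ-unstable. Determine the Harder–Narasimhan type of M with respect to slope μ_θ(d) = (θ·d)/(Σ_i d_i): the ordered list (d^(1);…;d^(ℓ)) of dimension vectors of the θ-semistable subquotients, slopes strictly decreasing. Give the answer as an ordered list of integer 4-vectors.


Interval decomposition of M: I[1,2]^2, I[1,4], I[3,3], I[3,4]^2, I[4,4].
HN type (ℓ=4): μ^(1)=47; μ^(2)=12; μ^(3)=-9; μ^(4)=-23

((0, 0, 1, 0); (0, 0, 3, 3); (0, 3, 0, 0); (3, 0, 0, 1))


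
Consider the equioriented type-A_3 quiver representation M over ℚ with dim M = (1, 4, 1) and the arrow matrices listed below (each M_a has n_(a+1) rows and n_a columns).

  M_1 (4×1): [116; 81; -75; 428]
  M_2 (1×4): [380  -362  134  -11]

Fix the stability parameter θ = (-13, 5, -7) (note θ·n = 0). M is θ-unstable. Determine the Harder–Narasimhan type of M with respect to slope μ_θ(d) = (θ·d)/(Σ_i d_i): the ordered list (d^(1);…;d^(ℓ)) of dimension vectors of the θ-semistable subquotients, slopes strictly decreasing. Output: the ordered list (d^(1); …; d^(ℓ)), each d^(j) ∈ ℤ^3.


Interval decomposition of M: I[1,2], I[2,2]^2, I[2,3].
HN type (ℓ=3): μ^(1)=5; μ^(2)=-1; μ^(3)=-13

((0, 3, 0); (0, 1, 1); (1, 0, 0))


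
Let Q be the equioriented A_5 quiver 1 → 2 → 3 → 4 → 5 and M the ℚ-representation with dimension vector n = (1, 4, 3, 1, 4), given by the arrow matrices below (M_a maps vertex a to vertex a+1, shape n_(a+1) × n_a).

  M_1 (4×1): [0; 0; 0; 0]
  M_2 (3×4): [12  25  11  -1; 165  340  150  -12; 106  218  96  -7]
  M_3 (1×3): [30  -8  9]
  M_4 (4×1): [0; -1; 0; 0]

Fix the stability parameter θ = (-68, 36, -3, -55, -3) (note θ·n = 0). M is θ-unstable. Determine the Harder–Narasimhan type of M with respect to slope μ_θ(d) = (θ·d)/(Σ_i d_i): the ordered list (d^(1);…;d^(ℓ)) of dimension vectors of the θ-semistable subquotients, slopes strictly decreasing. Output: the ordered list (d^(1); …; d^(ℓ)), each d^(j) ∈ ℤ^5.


Via rank(M_{q-1}∘⋯∘M_p): M ≅ I[1,1], I[2,2], I[2,3]^2, I[2,5], I[5,5]^3.
μ_θ-semistable layers: μ^(1)=36; μ^(2)=33/2; μ^(3)=-3; μ^(4)=-22/3; μ^(5)=-68

((0, 1, 0, 0, 0); (0, 2, 2, 0, 0); (0, 0, 0, 0, 4); (0, 1, 1, 1, 0); (1, 0, 0, 0, 0))


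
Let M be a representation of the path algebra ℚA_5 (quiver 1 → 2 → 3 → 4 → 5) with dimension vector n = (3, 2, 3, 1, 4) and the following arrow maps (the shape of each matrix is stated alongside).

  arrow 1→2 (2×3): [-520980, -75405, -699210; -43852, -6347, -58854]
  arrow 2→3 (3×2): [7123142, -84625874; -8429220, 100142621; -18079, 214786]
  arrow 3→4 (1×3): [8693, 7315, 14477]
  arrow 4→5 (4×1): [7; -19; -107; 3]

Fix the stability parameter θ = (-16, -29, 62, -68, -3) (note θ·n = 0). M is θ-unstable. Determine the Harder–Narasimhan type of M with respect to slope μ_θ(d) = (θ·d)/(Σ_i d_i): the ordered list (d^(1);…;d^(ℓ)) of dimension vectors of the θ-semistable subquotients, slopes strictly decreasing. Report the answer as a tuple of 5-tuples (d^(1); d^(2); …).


Barcode: M ≅ I[1,1]^2, I[1,3], I[2,5], I[3,3], I[5,5]^3. HN layers by μ_θ (5 steps, strictly decreasing):
  μ^(1)=62; μ^(2)=-3; μ^(3)=-16; μ^(4)=-45/2; μ^(5)=-29

((0, 0, 2, 0, 0); (0, 0, 1, 1, 4); (2, 0, 0, 0, 0); (1, 1, 0, 0, 0); (0, 1, 0, 0, 0))


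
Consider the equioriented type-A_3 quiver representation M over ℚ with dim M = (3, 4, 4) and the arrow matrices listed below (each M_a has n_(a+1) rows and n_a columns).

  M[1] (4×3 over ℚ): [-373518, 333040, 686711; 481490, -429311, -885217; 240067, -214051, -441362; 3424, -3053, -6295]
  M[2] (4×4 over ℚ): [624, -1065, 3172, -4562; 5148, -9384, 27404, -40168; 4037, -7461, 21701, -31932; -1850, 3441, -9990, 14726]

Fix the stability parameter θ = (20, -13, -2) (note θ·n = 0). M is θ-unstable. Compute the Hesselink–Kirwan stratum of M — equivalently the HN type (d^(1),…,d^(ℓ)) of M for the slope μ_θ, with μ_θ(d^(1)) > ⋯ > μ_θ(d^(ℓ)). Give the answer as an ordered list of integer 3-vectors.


Interval decomposition of M: I[1,2], I[1,3]^2, I[2,2], I[3,3]^2.
HN type (ℓ=4): μ^(1)=7/2; μ^(2)=5/3; μ^(3)=-2; μ^(4)=-13

((1, 1, 0); (2, 2, 2); (0, 0, 2); (0, 1, 0))


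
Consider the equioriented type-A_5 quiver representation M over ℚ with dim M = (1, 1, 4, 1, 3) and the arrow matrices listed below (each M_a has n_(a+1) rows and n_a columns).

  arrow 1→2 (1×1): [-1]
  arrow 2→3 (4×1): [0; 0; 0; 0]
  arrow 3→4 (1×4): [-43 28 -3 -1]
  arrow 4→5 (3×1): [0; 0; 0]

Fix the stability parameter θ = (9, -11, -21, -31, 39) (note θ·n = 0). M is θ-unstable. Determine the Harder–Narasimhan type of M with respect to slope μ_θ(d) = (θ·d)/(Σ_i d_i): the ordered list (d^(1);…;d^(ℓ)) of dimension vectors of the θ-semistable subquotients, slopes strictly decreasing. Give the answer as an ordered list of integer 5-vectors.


Via rank(M_{q-1}∘⋯∘M_p): M ≅ I[1,2], I[3,3]^3, I[3,4], I[5,5]^3.
μ_θ-semistable layers: μ^(1)=39; μ^(2)=-1; μ^(3)=-21; μ^(4)=-26

((0, 0, 0, 0, 3); (1, 1, 0, 0, 0); (0, 0, 3, 0, 0); (0, 0, 1, 1, 0))


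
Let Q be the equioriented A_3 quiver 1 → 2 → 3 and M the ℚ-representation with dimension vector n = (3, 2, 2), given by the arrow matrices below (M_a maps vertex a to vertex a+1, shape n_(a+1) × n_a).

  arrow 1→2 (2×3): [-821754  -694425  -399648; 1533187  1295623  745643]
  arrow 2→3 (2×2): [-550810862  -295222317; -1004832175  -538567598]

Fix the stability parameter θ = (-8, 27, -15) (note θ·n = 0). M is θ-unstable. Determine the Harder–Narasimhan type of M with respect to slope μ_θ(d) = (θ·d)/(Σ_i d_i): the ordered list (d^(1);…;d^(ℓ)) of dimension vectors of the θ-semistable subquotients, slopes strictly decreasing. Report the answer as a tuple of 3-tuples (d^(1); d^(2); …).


Interval decomposition of M: I[1,1], I[1,3]^2.
HN type (ℓ=2): μ^(1)=6; μ^(2)=-8

((0, 2, 2); (3, 0, 0))


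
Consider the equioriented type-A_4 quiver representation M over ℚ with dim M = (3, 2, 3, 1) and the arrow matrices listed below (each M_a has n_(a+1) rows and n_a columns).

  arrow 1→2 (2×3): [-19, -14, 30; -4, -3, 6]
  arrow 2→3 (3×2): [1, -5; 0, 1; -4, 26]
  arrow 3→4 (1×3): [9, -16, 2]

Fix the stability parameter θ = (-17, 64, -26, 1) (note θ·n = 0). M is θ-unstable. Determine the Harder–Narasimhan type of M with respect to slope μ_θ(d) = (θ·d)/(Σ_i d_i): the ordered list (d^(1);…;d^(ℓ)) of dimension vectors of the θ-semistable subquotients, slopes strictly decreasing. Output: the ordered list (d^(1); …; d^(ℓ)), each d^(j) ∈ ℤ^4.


Barcode: M ≅ I[1,1], I[1,3], I[1,4], I[3,3]. HN layers by μ_θ (4 steps, strictly decreasing):
  μ^(1)=19; μ^(2)=13; μ^(3)=-17; μ^(4)=-26

((0, 1, 1, 0); (0, 1, 1, 1); (3, 0, 0, 0); (0, 0, 1, 0))


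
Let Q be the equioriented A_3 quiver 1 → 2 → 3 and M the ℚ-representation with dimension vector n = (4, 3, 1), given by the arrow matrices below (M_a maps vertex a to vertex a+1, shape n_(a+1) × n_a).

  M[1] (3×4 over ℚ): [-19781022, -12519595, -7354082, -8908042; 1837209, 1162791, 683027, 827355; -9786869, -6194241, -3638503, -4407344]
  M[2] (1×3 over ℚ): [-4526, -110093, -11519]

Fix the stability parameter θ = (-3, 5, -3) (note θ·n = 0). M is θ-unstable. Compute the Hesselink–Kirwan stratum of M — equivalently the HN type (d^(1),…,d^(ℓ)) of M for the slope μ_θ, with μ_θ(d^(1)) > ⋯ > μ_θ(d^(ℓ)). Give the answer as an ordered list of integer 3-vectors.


Interval decomposition of M: I[1,1], I[1,2]^2, I[1,3].
HN type (ℓ=3): μ^(1)=5; μ^(2)=1; μ^(3)=-3

((0, 2, 0); (0, 1, 1); (4, 0, 0))


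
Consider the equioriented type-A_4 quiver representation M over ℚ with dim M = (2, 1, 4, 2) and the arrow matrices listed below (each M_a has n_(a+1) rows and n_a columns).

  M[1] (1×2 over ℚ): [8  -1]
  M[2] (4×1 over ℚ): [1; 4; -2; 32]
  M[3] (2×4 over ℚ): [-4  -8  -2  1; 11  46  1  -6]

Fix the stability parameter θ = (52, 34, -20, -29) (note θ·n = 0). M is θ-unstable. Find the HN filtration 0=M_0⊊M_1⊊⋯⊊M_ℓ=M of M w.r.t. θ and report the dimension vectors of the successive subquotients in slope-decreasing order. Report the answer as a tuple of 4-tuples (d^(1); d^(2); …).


Interval decomposition of M: I[1,1], I[1,4], I[3,3]^2, I[3,4].
HN type (ℓ=4): μ^(1)=52; μ^(2)=37/4; μ^(3)=-20; μ^(4)=-49/2

((1, 0, 0, 0); (1, 1, 1, 1); (0, 0, 2, 0); (0, 0, 1, 1))


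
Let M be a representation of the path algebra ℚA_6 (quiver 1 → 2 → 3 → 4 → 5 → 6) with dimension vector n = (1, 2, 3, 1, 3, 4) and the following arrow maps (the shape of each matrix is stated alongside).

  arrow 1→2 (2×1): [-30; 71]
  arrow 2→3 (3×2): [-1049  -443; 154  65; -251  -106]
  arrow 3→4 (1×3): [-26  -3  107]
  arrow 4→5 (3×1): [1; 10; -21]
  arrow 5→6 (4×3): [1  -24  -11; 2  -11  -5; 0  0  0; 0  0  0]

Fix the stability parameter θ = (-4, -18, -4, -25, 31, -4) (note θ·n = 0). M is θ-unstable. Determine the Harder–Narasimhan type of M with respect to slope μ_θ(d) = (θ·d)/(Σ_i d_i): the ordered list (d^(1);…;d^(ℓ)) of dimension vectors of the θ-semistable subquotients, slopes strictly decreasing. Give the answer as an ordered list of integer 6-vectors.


Interval decomposition of M: I[1,6], I[2,3], I[3,3], I[5,5], I[5,6], I[6,6]^2.
HN type (ℓ=5): μ^(1)=31; μ^(2)=27/2; μ^(3)=-4; μ^(4)=-51/4; μ^(5)=-18

((0, 0, 0, 0, 1, 0); (0, 0, 0, 0, 2, 2); (0, 0, 2, 0, 0, 2); (1, 1, 1, 1, 0, 0); (0, 1, 0, 0, 0, 0))


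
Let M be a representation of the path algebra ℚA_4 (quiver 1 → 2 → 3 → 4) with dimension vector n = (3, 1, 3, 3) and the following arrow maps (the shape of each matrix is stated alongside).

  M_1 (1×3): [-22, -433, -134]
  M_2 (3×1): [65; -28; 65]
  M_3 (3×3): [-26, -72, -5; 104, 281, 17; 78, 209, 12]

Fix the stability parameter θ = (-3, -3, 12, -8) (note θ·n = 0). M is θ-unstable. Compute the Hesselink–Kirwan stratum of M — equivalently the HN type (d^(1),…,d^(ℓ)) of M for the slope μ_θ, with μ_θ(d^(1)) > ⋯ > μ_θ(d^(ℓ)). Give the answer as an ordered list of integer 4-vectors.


Via rank(M_{q-1}∘⋯∘M_p): M ≅ I[1,1]^2, I[1,4], I[3,3], I[3,4], I[4,4].
μ_θ-semistable layers: μ^(1)=12; μ^(2)=2; μ^(3)=-3; μ^(4)=-8

((0, 0, 1, 0); (0, 0, 2, 2); (3, 1, 0, 0); (0, 0, 0, 1))


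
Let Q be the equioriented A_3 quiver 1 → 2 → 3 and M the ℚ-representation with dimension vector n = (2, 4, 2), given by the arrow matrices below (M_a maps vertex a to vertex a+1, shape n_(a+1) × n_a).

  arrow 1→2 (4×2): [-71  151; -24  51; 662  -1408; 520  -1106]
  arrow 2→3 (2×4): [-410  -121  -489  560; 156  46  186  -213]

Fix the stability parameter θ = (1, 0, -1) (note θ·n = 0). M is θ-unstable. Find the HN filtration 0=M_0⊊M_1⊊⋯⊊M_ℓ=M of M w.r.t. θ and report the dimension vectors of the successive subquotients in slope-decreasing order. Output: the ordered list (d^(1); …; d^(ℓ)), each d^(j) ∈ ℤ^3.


Barcode: M ≅ I[1,2], I[1,3], I[2,2], I[2,3]. HN layers by μ_θ (3 steps, strictly decreasing):
  μ^(1)=1/2; μ^(2)=0; μ^(3)=-1/2

((1, 1, 0); (1, 2, 1); (0, 1, 1))


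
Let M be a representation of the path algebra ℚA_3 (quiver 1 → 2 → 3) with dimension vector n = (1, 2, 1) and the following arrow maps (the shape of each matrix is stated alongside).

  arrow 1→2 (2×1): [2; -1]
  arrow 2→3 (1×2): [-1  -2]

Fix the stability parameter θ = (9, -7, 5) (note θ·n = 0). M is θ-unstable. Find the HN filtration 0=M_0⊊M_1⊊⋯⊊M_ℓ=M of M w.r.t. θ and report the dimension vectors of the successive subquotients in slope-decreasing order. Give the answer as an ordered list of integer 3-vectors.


Via rank(M_{q-1}∘⋯∘M_p): M ≅ I[1,2], I[2,3].
μ_θ-semistable layers: μ^(1)=5; μ^(2)=1; μ^(3)=-7

((0, 0, 1); (1, 1, 0); (0, 1, 0))


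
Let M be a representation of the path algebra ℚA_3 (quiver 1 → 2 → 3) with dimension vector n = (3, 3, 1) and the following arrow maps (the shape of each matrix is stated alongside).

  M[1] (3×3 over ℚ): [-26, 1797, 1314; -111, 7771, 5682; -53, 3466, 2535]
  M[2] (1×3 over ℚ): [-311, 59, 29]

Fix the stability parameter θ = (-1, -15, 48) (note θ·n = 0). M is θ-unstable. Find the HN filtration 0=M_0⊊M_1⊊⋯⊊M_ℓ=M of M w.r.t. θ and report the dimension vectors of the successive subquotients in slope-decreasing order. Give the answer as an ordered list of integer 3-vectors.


Interval decomposition of M: I[1,2]^2, I[1,3].
HN type (ℓ=2): μ^(1)=48; μ^(2)=-8

((0, 0, 1); (3, 3, 0))


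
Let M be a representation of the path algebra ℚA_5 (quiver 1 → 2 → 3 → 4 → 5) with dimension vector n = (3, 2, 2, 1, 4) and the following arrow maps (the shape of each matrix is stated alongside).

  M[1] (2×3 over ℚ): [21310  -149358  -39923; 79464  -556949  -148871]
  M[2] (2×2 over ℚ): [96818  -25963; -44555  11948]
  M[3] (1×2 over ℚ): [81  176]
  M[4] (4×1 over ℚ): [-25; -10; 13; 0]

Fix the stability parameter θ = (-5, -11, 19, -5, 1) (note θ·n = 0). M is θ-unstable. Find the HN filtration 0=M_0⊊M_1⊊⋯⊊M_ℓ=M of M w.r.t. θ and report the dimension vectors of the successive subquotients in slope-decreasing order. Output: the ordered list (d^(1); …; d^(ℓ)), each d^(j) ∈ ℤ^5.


Via rank(M_{q-1}∘⋯∘M_p): M ≅ I[1,1], I[1,3], I[1,5], I[5,5]^3.
μ_θ-semistable layers: μ^(1)=19; μ^(2)=5; μ^(3)=1; μ^(4)=-5; μ^(5)=-8

((0, 0, 1, 0, 0); (0, 0, 1, 1, 1); (0, 0, 0, 0, 3); (1, 0, 0, 0, 0); (2, 2, 0, 0, 0))


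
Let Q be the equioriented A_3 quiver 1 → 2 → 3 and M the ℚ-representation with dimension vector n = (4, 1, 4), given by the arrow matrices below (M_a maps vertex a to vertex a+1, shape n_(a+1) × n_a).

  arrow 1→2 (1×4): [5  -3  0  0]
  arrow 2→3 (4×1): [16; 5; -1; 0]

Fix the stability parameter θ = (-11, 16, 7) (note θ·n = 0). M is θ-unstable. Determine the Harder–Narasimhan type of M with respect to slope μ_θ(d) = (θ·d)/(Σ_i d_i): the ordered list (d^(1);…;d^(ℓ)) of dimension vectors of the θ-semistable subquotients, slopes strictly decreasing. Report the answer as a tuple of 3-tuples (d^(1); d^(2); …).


Barcode: M ≅ I[1,1]^3, I[1,3], I[3,3]^3. HN layers by μ_θ (3 steps, strictly decreasing):
  μ^(1)=23/2; μ^(2)=7; μ^(3)=-11

((0, 1, 1); (0, 0, 3); (4, 0, 0))
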